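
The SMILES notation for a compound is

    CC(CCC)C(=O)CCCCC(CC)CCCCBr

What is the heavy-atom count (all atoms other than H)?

19

Every atom symbol written in the SMILES (organic subset) is one heavy atom; implicit H are not written.
Heavy atoms by element → Br:1, C:17, O:1.
Total: 19.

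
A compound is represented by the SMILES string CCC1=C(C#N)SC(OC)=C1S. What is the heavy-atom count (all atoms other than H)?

12

Every atom symbol written in the SMILES (organic subset) is one heavy atom; implicit H are not written.
Heavy atoms by element → C:8, N:1, O:1, S:2.
Total: 12.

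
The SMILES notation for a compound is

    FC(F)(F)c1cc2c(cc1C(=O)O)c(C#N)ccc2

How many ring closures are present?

In SMILES, each pair of matching ring-closure digits denotes one ring-closing bond; the number of such bonds equals the number of independent rings.
Ring-closure bonds here: 2.

2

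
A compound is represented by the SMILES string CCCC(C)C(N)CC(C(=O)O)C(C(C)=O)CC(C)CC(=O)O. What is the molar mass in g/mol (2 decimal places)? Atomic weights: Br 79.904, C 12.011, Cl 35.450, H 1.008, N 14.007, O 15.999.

First, the molecular formula is C17H31NO5 (counting implicit H from valence).
  C: 17 × 12.011 = 204.187
  H: 31 × 1.008 = 31.248
  N: 1 × 14.007 = 14.007
  O: 5 × 15.999 = 79.995
Sum: 17×12.011 + 31×1.008 + 1×14.007 + 5×15.999 = 329.437 → 329.44 g/mol.

329.44 g/mol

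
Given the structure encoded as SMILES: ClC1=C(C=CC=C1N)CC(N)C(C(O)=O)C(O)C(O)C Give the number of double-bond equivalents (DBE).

5

Degree of unsaturation = (number of rings) + (number of π bonds).
Ring closures in the SMILES: 1.
π bonds: 4 double bonds (each 1 DoU) → 4 DoU from unsaturation.
Total DoU = 1 + 4 = 5.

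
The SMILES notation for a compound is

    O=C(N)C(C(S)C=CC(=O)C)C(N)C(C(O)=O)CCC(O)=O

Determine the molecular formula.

Walk through each heavy atom and fill implicit hydrogens from standard valence (C 4, N 3, O 2, S 2, halogen 1):
  atom 1: O, bond orders sum to 2 (valence 2) → 0 H
  atom 2: C, bond orders sum to 4 (valence 4) → 0 H
  atom 3: N, bond orders sum to 1 (valence 3) → 2 H
  atom 4: C, bond orders sum to 3 (valence 4) → 1 H
  atom 5: C, bond orders sum to 3 (valence 4) → 1 H
  atom 6: S, bond orders sum to 1 (valence 2) → 1 H
  atom 7: C, bond orders sum to 3 (valence 4) → 1 H
  atom 8: C, bond orders sum to 3 (valence 4) → 1 H
  atom 9: C, bond orders sum to 4 (valence 4) → 0 H
  atom 10: O, bond orders sum to 2 (valence 2) → 0 H
  atom 11: C, bond orders sum to 1 (valence 4) → 3 H
  atom 12: C, bond orders sum to 3 (valence 4) → 1 H
  atom 13: N, bond orders sum to 1 (valence 3) → 2 H
  atom 14: C, bond orders sum to 3 (valence 4) → 1 H
  atom 15: C, bond orders sum to 4 (valence 4) → 0 H
  atom 16: O, bond orders sum to 1 (valence 2) → 1 H
  atom 17: O, bond orders sum to 2 (valence 2) → 0 H
  atom 18: C, bond orders sum to 2 (valence 4) → 2 H
  atom 19: C, bond orders sum to 2 (valence 4) → 2 H
  atom 20: C, bond orders sum to 4 (valence 4) → 0 H
  atom 21: O, bond orders sum to 1 (valence 2) → 1 H
  atom 22: O, bond orders sum to 2 (valence 2) → 0 H
Totals → C:13, H:20, N:2, O:6, S:1.
In Hill order: C13H20N2O6S.

C13H20N2O6S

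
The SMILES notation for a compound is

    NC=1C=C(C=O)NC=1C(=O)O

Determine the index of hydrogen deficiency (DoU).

Molecular formula: C6H6N2O3.
DoU = (2C + 2 + N − H − X) / 2, where X is the halogen count and O/S are ignored.
    = (2·6 + 2 + 2 − 6 − 0) / 2 = 10 / 2 = 5.

5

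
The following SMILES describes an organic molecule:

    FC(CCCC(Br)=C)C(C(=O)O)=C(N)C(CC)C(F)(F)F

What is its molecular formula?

C13H18BrF4NO2

Walk through each heavy atom and fill implicit hydrogens from standard valence (C 4, N 3, O 2, S 2, halogen 1):
  atom 1: F (halogen, monovalent) → 0 H
  atom 2: C, bond orders sum to 3 (valence 4) → 1 H
  atom 3: C, bond orders sum to 2 (valence 4) → 2 H
  atom 4: C, bond orders sum to 2 (valence 4) → 2 H
  atom 5: C, bond orders sum to 2 (valence 4) → 2 H
  atom 6: C, bond orders sum to 4 (valence 4) → 0 H
  atom 7: Br (halogen, monovalent) → 0 H
  atom 8: C, bond orders sum to 2 (valence 4) → 2 H
  atom 9: C, bond orders sum to 4 (valence 4) → 0 H
  atom 10: C, bond orders sum to 4 (valence 4) → 0 H
  atom 11: O, bond orders sum to 2 (valence 2) → 0 H
  atom 12: O, bond orders sum to 1 (valence 2) → 1 H
  atom 13: C, bond orders sum to 4 (valence 4) → 0 H
  atom 14: N, bond orders sum to 1 (valence 3) → 2 H
  atom 15: C, bond orders sum to 3 (valence 4) → 1 H
  atom 16: C, bond orders sum to 2 (valence 4) → 2 H
  atom 17: C, bond orders sum to 1 (valence 4) → 3 H
  atom 18: C, bond orders sum to 4 (valence 4) → 0 H
  atom 19: F (halogen, monovalent) → 0 H
  atom 20: F (halogen, monovalent) → 0 H
  atom 21: F (halogen, monovalent) → 0 H
Totals → C:13, H:18, Br:1, F:4, N:1, O:2.
In Hill order: C13H18BrF4NO2.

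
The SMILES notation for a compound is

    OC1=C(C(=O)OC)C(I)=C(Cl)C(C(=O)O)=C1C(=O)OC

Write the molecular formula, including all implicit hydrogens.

Walk through each heavy atom and fill implicit hydrogens from standard valence (C 4, N 3, O 2, S 2, halogen 1):
  atom 1: O, bond orders sum to 1 (valence 2) → 1 H
  atom 2: C, bond orders sum to 4 (valence 4) → 0 H
  atom 3: C, bond orders sum to 4 (valence 4) → 0 H
  atom 4: C, bond orders sum to 4 (valence 4) → 0 H
  atom 5: O, bond orders sum to 2 (valence 2) → 0 H
  atom 6: O, bond orders sum to 2 (valence 2) → 0 H
  atom 7: C, bond orders sum to 1 (valence 4) → 3 H
  atom 8: C, bond orders sum to 4 (valence 4) → 0 H
  atom 9: I (halogen, monovalent) → 0 H
  atom 10: C, bond orders sum to 4 (valence 4) → 0 H
  atom 11: Cl (halogen, monovalent) → 0 H
  atom 12: C, bond orders sum to 4 (valence 4) → 0 H
  atom 13: C, bond orders sum to 4 (valence 4) → 0 H
  atom 14: O, bond orders sum to 2 (valence 2) → 0 H
  atom 15: O, bond orders sum to 1 (valence 2) → 1 H
  atom 16: C, bond orders sum to 4 (valence 4) → 0 H
  atom 17: C, bond orders sum to 4 (valence 4) → 0 H
  atom 18: O, bond orders sum to 2 (valence 2) → 0 H
  atom 19: O, bond orders sum to 2 (valence 2) → 0 H
  atom 20: C, bond orders sum to 1 (valence 4) → 3 H
Totals → C:11, H:8, Cl:1, I:1, O:7.
In Hill order: C11H8ClIO7.

C11H8ClIO7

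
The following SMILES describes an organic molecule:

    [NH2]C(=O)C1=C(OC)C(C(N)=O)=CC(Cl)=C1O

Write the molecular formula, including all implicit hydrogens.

Walk through each heavy atom and fill implicit hydrogens from standard valence (C 4, N 3, O 2, S 2, halogen 1):
  atom 1: N with explicit H count 2
  atom 2: C, bond orders sum to 4 (valence 4) → 0 H
  atom 3: O, bond orders sum to 2 (valence 2) → 0 H
  atom 4: C, bond orders sum to 4 (valence 4) → 0 H
  atom 5: C, bond orders sum to 4 (valence 4) → 0 H
  atom 6: O, bond orders sum to 2 (valence 2) → 0 H
  atom 7: C, bond orders sum to 1 (valence 4) → 3 H
  atom 8: C, bond orders sum to 4 (valence 4) → 0 H
  atom 9: C, bond orders sum to 4 (valence 4) → 0 H
  atom 10: N, bond orders sum to 1 (valence 3) → 2 H
  atom 11: O, bond orders sum to 2 (valence 2) → 0 H
  atom 12: C, bond orders sum to 3 (valence 4) → 1 H
  atom 13: C, bond orders sum to 4 (valence 4) → 0 H
  atom 14: Cl (halogen, monovalent) → 0 H
  atom 15: C, bond orders sum to 4 (valence 4) → 0 H
  atom 16: O, bond orders sum to 1 (valence 2) → 1 H
Totals → C:9, H:9, Cl:1, N:2, O:4.
In Hill order: C9H9ClN2O4.

C9H9ClN2O4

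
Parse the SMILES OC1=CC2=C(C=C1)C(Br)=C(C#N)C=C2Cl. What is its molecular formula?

C11H5BrClNO

Walk through each heavy atom and fill implicit hydrogens from standard valence (C 4, N 3, O 2, S 2, halogen 1):
  atom 1: O, bond orders sum to 1 (valence 2) → 1 H
  atom 2: C, bond orders sum to 4 (valence 4) → 0 H
  atom 3: C, bond orders sum to 3 (valence 4) → 1 H
  atom 4: C, bond orders sum to 4 (valence 4) → 0 H
  atom 5: C, bond orders sum to 4 (valence 4) → 0 H
  atom 6: C, bond orders sum to 3 (valence 4) → 1 H
  atom 7: C, bond orders sum to 3 (valence 4) → 1 H
  atom 8: C, bond orders sum to 4 (valence 4) → 0 H
  atom 9: Br (halogen, monovalent) → 0 H
  atom 10: C, bond orders sum to 4 (valence 4) → 0 H
  atom 11: C, bond orders sum to 4 (valence 4) → 0 H
  atom 12: N, bond orders sum to 3 (valence 3) → 0 H
  atom 13: C, bond orders sum to 3 (valence 4) → 1 H
  atom 14: C, bond orders sum to 4 (valence 4) → 0 H
  atom 15: Cl (halogen, monovalent) → 0 H
Totals → C:11, H:5, Br:1, Cl:1, N:1, O:1.
In Hill order: C11H5BrClNO.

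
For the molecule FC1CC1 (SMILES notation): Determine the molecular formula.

Walk through each heavy atom and fill implicit hydrogens from standard valence (C 4, N 3, O 2, S 2, halogen 1):
  atom 1: F (halogen, monovalent) → 0 H
  atom 2: C, bond orders sum to 3 (valence 4) → 1 H
  atom 3: C, bond orders sum to 2 (valence 4) → 2 H
  atom 4: C, bond orders sum to 2 (valence 4) → 2 H
Totals → C:3, H:5, F:1.

C3H5F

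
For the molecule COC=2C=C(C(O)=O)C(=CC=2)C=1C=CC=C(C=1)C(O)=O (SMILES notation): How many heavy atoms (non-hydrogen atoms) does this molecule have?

20

Every atom symbol written in the SMILES (organic subset) is one heavy atom; implicit H are not written.
Heavy atoms by element → C:15, O:5.
Total: 20.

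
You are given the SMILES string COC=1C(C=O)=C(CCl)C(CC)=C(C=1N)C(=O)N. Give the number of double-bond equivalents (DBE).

Degree of unsaturation = (number of rings) + (number of π bonds).
Ring closures in the SMILES: 1.
π bonds: 5 double bonds (each 1 DoU) → 5 DoU from unsaturation.
Total DoU = 1 + 5 = 6.

6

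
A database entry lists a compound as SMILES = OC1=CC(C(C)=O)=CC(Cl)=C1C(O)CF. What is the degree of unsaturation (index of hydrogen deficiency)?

Molecular formula: C10H10ClFO3.
DoU = (2C + 2 + N − H − X) / 2, where X is the halogen count and O/S are ignored.
    = (2·10 + 2 + 0 − 10 − 2) / 2 = 10 / 2 = 5.

5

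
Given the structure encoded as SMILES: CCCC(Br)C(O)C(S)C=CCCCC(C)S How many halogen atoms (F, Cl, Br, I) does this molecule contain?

Halogen atoms appear at heavy-atom position 5 (1×Br).
Other groups present: 1 alkene, 1 hydroxyl, 2 thiol.
Halogen count: 1.

1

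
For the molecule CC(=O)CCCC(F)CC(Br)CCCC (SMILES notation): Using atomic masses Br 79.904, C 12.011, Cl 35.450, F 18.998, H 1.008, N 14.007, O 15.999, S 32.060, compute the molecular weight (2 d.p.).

281.21 g/mol

First, the molecular formula is C12H22BrFO (counting implicit H from valence).
  Br: 1 × 79.904 = 79.904
  C: 12 × 12.011 = 144.132
  F: 1 × 18.998 = 18.998
  H: 22 × 1.008 = 22.176
  O: 1 × 15.999 = 15.999
Sum: 1×79.904 + 12×12.011 + 1×18.998 + 22×1.008 + 1×15.999 = 281.209 → 281.21 g/mol.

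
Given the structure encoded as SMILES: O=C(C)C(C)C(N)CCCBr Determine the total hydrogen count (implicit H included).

Walk through each heavy atom and fill implicit hydrogens from standard valence (C 4, N 3, O 2, S 2, halogen 1):
  atom 1: O, bond orders sum to 2 (valence 2) → 0 H
  atom 2: C, bond orders sum to 4 (valence 4) → 0 H
  atom 3: C, bond orders sum to 1 (valence 4) → 3 H
  atom 4: C, bond orders sum to 3 (valence 4) → 1 H
  atom 5: C, bond orders sum to 1 (valence 4) → 3 H
  atom 6: C, bond orders sum to 3 (valence 4) → 1 H
  atom 7: N, bond orders sum to 1 (valence 3) → 2 H
  atom 8: C, bond orders sum to 2 (valence 4) → 2 H
  atom 9: C, bond orders sum to 2 (valence 4) → 2 H
  atom 10: C, bond orders sum to 2 (valence 4) → 2 H
  atom 11: Br (halogen, monovalent) → 0 H
Total hydrogens: 16.

16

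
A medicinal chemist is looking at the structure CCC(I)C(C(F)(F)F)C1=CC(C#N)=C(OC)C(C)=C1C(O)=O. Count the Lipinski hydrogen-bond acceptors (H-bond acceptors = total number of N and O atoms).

N atoms: 1; O atoms: 3.
Lipinski HBA = 1 + 3 = 4.

4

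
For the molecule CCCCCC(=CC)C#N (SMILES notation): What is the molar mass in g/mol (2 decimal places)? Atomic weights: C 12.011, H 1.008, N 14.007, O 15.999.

First, the molecular formula is C9H15N (counting implicit H from valence).
  C: 9 × 12.011 = 108.099
  H: 15 × 1.008 = 15.120
  N: 1 × 14.007 = 14.007
Sum: 9×12.011 + 15×1.008 + 1×14.007 = 137.226 → 137.23 g/mol.

137.23 g/mol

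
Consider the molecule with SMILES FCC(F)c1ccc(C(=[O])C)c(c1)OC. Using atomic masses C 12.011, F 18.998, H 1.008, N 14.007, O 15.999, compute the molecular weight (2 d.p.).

214.21 g/mol

First, the molecular formula is C11H12F2O2 (counting implicit H from valence).
  C: 11 × 12.011 = 132.121
  F: 2 × 18.998 = 37.996
  H: 12 × 1.008 = 12.096
  O: 2 × 15.999 = 31.998
Sum: 11×12.011 + 2×18.998 + 12×1.008 + 2×15.999 = 214.211 → 214.21 g/mol.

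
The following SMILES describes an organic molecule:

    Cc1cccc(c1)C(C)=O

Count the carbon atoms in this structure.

Count every carbon token in the SMILES (each C, including those in ring-closure positions and inside branches).
Carbon count: 9.

9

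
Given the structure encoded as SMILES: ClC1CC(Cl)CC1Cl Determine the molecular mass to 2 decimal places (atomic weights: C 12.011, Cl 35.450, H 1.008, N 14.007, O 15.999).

173.46 g/mol

First, the molecular formula is C5H7Cl3 (counting implicit H from valence).
  C: 5 × 12.011 = 60.055
  Cl: 3 × 35.450 = 106.350
  H: 7 × 1.008 = 7.056
Sum: 5×12.011 + 3×35.450 + 7×1.008 = 173.461 → 173.46 g/mol.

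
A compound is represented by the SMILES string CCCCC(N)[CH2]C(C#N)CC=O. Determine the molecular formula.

C10H18N2O

Walk through each heavy atom and fill implicit hydrogens from standard valence (C 4, N 3, O 2, S 2, halogen 1):
  atom 1: C, bond orders sum to 1 (valence 4) → 3 H
  atom 2: C, bond orders sum to 2 (valence 4) → 2 H
  atom 3: C, bond orders sum to 2 (valence 4) → 2 H
  atom 4: C, bond orders sum to 2 (valence 4) → 2 H
  atom 5: C, bond orders sum to 3 (valence 4) → 1 H
  atom 6: N, bond orders sum to 1 (valence 3) → 2 H
  atom 7: C with explicit H count 2
  atom 8: C, bond orders sum to 3 (valence 4) → 1 H
  atom 9: C, bond orders sum to 4 (valence 4) → 0 H
  atom 10: N, bond orders sum to 3 (valence 3) → 0 H
  atom 11: C, bond orders sum to 2 (valence 4) → 2 H
  atom 12: C, bond orders sum to 3 (valence 4) → 1 H
  atom 13: O, bond orders sum to 2 (valence 2) → 0 H
Totals → C:10, H:18, N:2, O:1.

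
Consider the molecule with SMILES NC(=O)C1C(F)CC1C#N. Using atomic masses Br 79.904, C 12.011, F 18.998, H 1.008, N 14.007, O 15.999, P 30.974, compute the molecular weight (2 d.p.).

First, the molecular formula is C6H7FN2O (counting implicit H from valence).
  C: 6 × 12.011 = 72.066
  F: 1 × 18.998 = 18.998
  H: 7 × 1.008 = 7.056
  N: 2 × 14.007 = 28.014
  O: 1 × 15.999 = 15.999
Sum: 6×12.011 + 1×18.998 + 7×1.008 + 2×14.007 + 1×15.999 = 142.133 → 142.13 g/mol.

142.13 g/mol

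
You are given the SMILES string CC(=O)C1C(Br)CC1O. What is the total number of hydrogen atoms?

9

Walk through each heavy atom and fill implicit hydrogens from standard valence (C 4, N 3, O 2, S 2, halogen 1):
  atom 1: C, bond orders sum to 1 (valence 4) → 3 H
  atom 2: C, bond orders sum to 4 (valence 4) → 0 H
  atom 3: O, bond orders sum to 2 (valence 2) → 0 H
  atom 4: C, bond orders sum to 3 (valence 4) → 1 H
  atom 5: C, bond orders sum to 3 (valence 4) → 1 H
  atom 6: Br (halogen, monovalent) → 0 H
  atom 7: C, bond orders sum to 2 (valence 4) → 2 H
  atom 8: C, bond orders sum to 3 (valence 4) → 1 H
  atom 9: O, bond orders sum to 1 (valence 2) → 1 H
Total hydrogens: 9.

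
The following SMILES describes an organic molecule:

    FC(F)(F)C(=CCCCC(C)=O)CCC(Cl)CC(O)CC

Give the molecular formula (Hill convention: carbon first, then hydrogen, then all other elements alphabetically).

Walk through each heavy atom and fill implicit hydrogens from standard valence (C 4, N 3, O 2, S 2, halogen 1):
  atom 1: F (halogen, monovalent) → 0 H
  atom 2: C, bond orders sum to 4 (valence 4) → 0 H
  atom 3: F (halogen, monovalent) → 0 H
  atom 4: F (halogen, monovalent) → 0 H
  atom 5: C, bond orders sum to 4 (valence 4) → 0 H
  atom 6: C, bond orders sum to 3 (valence 4) → 1 H
  atom 7: C, bond orders sum to 2 (valence 4) → 2 H
  atom 8: C, bond orders sum to 2 (valence 4) → 2 H
  atom 9: C, bond orders sum to 2 (valence 4) → 2 H
  atom 10: C, bond orders sum to 4 (valence 4) → 0 H
  atom 11: C, bond orders sum to 1 (valence 4) → 3 H
  atom 12: O, bond orders sum to 2 (valence 2) → 0 H
  atom 13: C, bond orders sum to 2 (valence 4) → 2 H
  atom 14: C, bond orders sum to 2 (valence 4) → 2 H
  atom 15: C, bond orders sum to 3 (valence 4) → 1 H
  atom 16: Cl (halogen, monovalent) → 0 H
  atom 17: C, bond orders sum to 2 (valence 4) → 2 H
  atom 18: C, bond orders sum to 3 (valence 4) → 1 H
  atom 19: O, bond orders sum to 1 (valence 2) → 1 H
  atom 20: C, bond orders sum to 2 (valence 4) → 2 H
  atom 21: C, bond orders sum to 1 (valence 4) → 3 H
Totals → C:15, H:24, Cl:1, F:3, O:2.
In Hill order: C15H24ClF3O2.

C15H24ClF3O2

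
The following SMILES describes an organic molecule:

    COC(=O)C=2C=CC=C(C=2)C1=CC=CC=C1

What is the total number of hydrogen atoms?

12

Walk through each heavy atom and fill implicit hydrogens from standard valence (C 4, N 3, O 2, S 2, halogen 1):
  atom 1: C, bond orders sum to 1 (valence 4) → 3 H
  atom 2: O, bond orders sum to 2 (valence 2) → 0 H
  atom 3: C, bond orders sum to 4 (valence 4) → 0 H
  atom 4: O, bond orders sum to 2 (valence 2) → 0 H
  atom 5: C, bond orders sum to 4 (valence 4) → 0 H
  atom 6: C, bond orders sum to 3 (valence 4) → 1 H
  atom 7: C, bond orders sum to 3 (valence 4) → 1 H
  atom 8: C, bond orders sum to 3 (valence 4) → 1 H
  atom 9: C, bond orders sum to 4 (valence 4) → 0 H
  atom 10: C, bond orders sum to 3 (valence 4) → 1 H
  atom 11: C, bond orders sum to 4 (valence 4) → 0 H
  atom 12: C, bond orders sum to 3 (valence 4) → 1 H
  atom 13: C, bond orders sum to 3 (valence 4) → 1 H
  atom 14: C, bond orders sum to 3 (valence 4) → 1 H
  atom 15: C, bond orders sum to 3 (valence 4) → 1 H
  atom 16: C, bond orders sum to 3 (valence 4) → 1 H
Total hydrogens: 12.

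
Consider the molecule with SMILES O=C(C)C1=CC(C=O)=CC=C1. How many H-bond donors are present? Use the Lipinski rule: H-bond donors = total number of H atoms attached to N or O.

0

Donors: find every N or O and count the H atoms it carries.
  atom 1 (O): bond orders sum to 2 → 0 H
  atom 8 (O): bond orders sum to 2 → 0 H
Lipinski HBD = 0.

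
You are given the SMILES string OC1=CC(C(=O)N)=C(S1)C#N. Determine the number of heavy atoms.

11

Every atom symbol written in the SMILES (organic subset) is one heavy atom; implicit H are not written.
Heavy atoms by element → C:6, N:2, O:2, S:1.
Total: 11.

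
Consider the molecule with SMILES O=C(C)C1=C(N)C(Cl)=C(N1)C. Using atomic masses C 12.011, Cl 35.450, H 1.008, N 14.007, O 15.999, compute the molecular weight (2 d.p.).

172.61 g/mol

First, the molecular formula is C7H9ClN2O (counting implicit H from valence).
  C: 7 × 12.011 = 84.077
  Cl: 1 × 35.450 = 35.450
  H: 9 × 1.008 = 9.072
  N: 2 × 14.007 = 28.014
  O: 1 × 15.999 = 15.999
Sum: 7×12.011 + 1×35.450 + 9×1.008 + 2×14.007 + 1×15.999 = 172.612 → 172.61 g/mol.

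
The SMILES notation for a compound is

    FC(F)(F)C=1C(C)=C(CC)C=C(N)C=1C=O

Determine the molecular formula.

Walk through each heavy atom and fill implicit hydrogens from standard valence (C 4, N 3, O 2, S 2, halogen 1):
  atom 1: F (halogen, monovalent) → 0 H
  atom 2: C, bond orders sum to 4 (valence 4) → 0 H
  atom 3: F (halogen, monovalent) → 0 H
  atom 4: F (halogen, monovalent) → 0 H
  atom 5: C, bond orders sum to 4 (valence 4) → 0 H
  atom 6: C, bond orders sum to 4 (valence 4) → 0 H
  atom 7: C, bond orders sum to 1 (valence 4) → 3 H
  atom 8: C, bond orders sum to 4 (valence 4) → 0 H
  atom 9: C, bond orders sum to 2 (valence 4) → 2 H
  atom 10: C, bond orders sum to 1 (valence 4) → 3 H
  atom 11: C, bond orders sum to 3 (valence 4) → 1 H
  atom 12: C, bond orders sum to 4 (valence 4) → 0 H
  atom 13: N, bond orders sum to 1 (valence 3) → 2 H
  atom 14: C, bond orders sum to 4 (valence 4) → 0 H
  atom 15: C, bond orders sum to 3 (valence 4) → 1 H
  atom 16: O, bond orders sum to 2 (valence 2) → 0 H
Totals → C:11, H:12, F:3, N:1, O:1.

C11H12F3NO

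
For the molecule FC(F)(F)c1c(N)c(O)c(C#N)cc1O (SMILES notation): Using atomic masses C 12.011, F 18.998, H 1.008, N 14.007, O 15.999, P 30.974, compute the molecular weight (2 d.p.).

First, the molecular formula is C8H5F3N2O2 (counting implicit H from valence).
  C: 8 × 12.011 = 96.088
  F: 3 × 18.998 = 56.994
  H: 5 × 1.008 = 5.040
  N: 2 × 14.007 = 28.014
  O: 2 × 15.999 = 31.998
Sum: 8×12.011 + 3×18.998 + 5×1.008 + 2×14.007 + 2×15.999 = 218.134 → 218.13 g/mol.

218.13 g/mol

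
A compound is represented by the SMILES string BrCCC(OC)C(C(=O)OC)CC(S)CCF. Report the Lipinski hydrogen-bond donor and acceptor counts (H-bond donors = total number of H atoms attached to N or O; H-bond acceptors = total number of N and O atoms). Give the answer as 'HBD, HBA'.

Donors: find every N or O and count the H atoms it carries.
  atom 5 (O): bond orders sum to 2 → 0 H
  atom 9 (O): bond orders sum to 2 → 0 H
  atom 10 (O): bond orders sum to 2 → 0 H
Lipinski HBD = 0.
Acceptors: N atoms = 0, O atoms = 3 → HBA = 3.

0, 3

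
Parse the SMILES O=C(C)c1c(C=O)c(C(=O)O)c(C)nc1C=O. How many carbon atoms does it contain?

11

Count every carbon token in the SMILES (each C, including those in ring-closure positions and inside branches).
Carbon count: 11.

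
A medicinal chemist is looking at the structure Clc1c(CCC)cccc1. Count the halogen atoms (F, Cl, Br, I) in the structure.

Halogen atoms appear at heavy-atom position 1 (1×Cl).
Halogen count: 1.

1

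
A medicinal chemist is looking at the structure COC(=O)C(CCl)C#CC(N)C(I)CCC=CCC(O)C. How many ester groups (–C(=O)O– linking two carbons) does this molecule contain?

The ester motif appears at heavy-atom position 3 in the SMILES.
Other groups present: 1 alkene, 1 alkyne, 1 hydroxyl, 1 primary amine.
Ester count: 1.

1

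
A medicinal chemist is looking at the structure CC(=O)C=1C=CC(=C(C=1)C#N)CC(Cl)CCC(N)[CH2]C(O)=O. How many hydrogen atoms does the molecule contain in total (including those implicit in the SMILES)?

19

Walk through each heavy atom and fill implicit hydrogens from standard valence (C 4, N 3, O 2, S 2, halogen 1):
  atom 1: C, bond orders sum to 1 (valence 4) → 3 H
  atom 2: C, bond orders sum to 4 (valence 4) → 0 H
  atom 3: O, bond orders sum to 2 (valence 2) → 0 H
  atom 4: C, bond orders sum to 4 (valence 4) → 0 H
  atom 5: C, bond orders sum to 3 (valence 4) → 1 H
  atom 6: C, bond orders sum to 3 (valence 4) → 1 H
  atom 7: C, bond orders sum to 4 (valence 4) → 0 H
  atom 8: C, bond orders sum to 4 (valence 4) → 0 H
  atom 9: C, bond orders sum to 3 (valence 4) → 1 H
  atom 10: C, bond orders sum to 4 (valence 4) → 0 H
  atom 11: N, bond orders sum to 3 (valence 3) → 0 H
  atom 12: C, bond orders sum to 2 (valence 4) → 2 H
  atom 13: C, bond orders sum to 3 (valence 4) → 1 H
  atom 14: Cl (halogen, monovalent) → 0 H
  atom 15: C, bond orders sum to 2 (valence 4) → 2 H
  atom 16: C, bond orders sum to 2 (valence 4) → 2 H
  atom 17: C, bond orders sum to 3 (valence 4) → 1 H
  atom 18: N, bond orders sum to 1 (valence 3) → 2 H
  atom 19: C with explicit H count 2
  atom 20: C, bond orders sum to 4 (valence 4) → 0 H
  atom 21: O, bond orders sum to 1 (valence 2) → 1 H
  atom 22: O, bond orders sum to 2 (valence 2) → 0 H
Total hydrogens: 19.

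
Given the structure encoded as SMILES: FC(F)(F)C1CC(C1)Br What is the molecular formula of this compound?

Walk through each heavy atom and fill implicit hydrogens from standard valence (C 4, N 3, O 2, S 2, halogen 1):
  atom 1: F (halogen, monovalent) → 0 H
  atom 2: C, bond orders sum to 4 (valence 4) → 0 H
  atom 3: F (halogen, monovalent) → 0 H
  atom 4: F (halogen, monovalent) → 0 H
  atom 5: C, bond orders sum to 3 (valence 4) → 1 H
  atom 6: C, bond orders sum to 2 (valence 4) → 2 H
  atom 7: C, bond orders sum to 3 (valence 4) → 1 H
  atom 8: C, bond orders sum to 2 (valence 4) → 2 H
  atom 9: Br (halogen, monovalent) → 0 H
Totals → C:5, H:6, Br:1, F:3.
In Hill order: C5H6BrF3.

C5H6BrF3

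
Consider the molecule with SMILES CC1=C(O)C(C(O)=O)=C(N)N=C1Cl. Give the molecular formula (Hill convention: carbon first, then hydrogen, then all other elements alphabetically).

Walk through each heavy atom and fill implicit hydrogens from standard valence (C 4, N 3, O 2, S 2, halogen 1):
  atom 1: C, bond orders sum to 1 (valence 4) → 3 H
  atom 2: C, bond orders sum to 4 (valence 4) → 0 H
  atom 3: C, bond orders sum to 4 (valence 4) → 0 H
  atom 4: O, bond orders sum to 1 (valence 2) → 1 H
  atom 5: C, bond orders sum to 4 (valence 4) → 0 H
  atom 6: C, bond orders sum to 4 (valence 4) → 0 H
  atom 7: O, bond orders sum to 1 (valence 2) → 1 H
  atom 8: O, bond orders sum to 2 (valence 2) → 0 H
  atom 9: C, bond orders sum to 4 (valence 4) → 0 H
  atom 10: N, bond orders sum to 1 (valence 3) → 2 H
  atom 11: N, bond orders sum to 3 (valence 3) → 0 H
  atom 12: C, bond orders sum to 4 (valence 4) → 0 H
  atom 13: Cl (halogen, monovalent) → 0 H
Totals → C:7, H:7, Cl:1, N:2, O:3.
In Hill order: C7H7ClN2O3.

C7H7ClN2O3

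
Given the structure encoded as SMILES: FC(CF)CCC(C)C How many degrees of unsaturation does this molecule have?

Molecular formula: C7H14F2.
DoU = (2C + 2 + N − H − X) / 2, where X is the halogen count and O/S are ignored.
    = (2·7 + 2 + 0 − 14 − 2) / 2 = 0 / 2 = 0.

0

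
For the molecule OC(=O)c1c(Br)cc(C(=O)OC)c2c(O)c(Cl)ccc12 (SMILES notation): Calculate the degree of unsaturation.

Molecular formula: C13H8BrClO5.
DoU = (2C + 2 + N − H − X) / 2, where X is the halogen count and O/S are ignored.
    = (2·13 + 2 + 0 − 8 − 2) / 2 = 18 / 2 = 9.

9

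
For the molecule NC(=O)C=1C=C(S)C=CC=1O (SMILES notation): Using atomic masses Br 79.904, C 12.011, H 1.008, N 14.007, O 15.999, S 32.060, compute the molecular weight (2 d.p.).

169.20 g/mol

First, the molecular formula is C7H7NO2S (counting implicit H from valence).
  C: 7 × 12.011 = 84.077
  H: 7 × 1.008 = 7.056
  N: 1 × 14.007 = 14.007
  O: 2 × 15.999 = 31.998
  S: 1 × 32.060 = 32.060
Sum: 7×12.011 + 7×1.008 + 1×14.007 + 2×15.999 + 1×32.060 = 169.198 → 169.20 g/mol.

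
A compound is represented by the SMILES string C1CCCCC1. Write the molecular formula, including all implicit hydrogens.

C6H12

Walk through each heavy atom and fill implicit hydrogens from standard valence (C 4, N 3, O 2, S 2, halogen 1):
  atom 1: C, bond orders sum to 2 (valence 4) → 2 H
  atom 2: C, bond orders sum to 2 (valence 4) → 2 H
  atom 3: C, bond orders sum to 2 (valence 4) → 2 H
  atom 4: C, bond orders sum to 2 (valence 4) → 2 H
  atom 5: C, bond orders sum to 2 (valence 4) → 2 H
  atom 6: C, bond orders sum to 2 (valence 4) → 2 H
Totals → C:6, H:12.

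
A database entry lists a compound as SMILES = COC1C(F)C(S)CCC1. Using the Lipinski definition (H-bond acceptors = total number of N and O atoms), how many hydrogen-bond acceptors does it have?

N atoms: 0; O atoms: 1.
Lipinski HBA = 0 + 1 = 1.

1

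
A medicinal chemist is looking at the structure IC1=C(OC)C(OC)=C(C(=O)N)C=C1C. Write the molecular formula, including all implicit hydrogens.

C10H12INO3

Walk through each heavy atom and fill implicit hydrogens from standard valence (C 4, N 3, O 2, S 2, halogen 1):
  atom 1: I (halogen, monovalent) → 0 H
  atom 2: C, bond orders sum to 4 (valence 4) → 0 H
  atom 3: C, bond orders sum to 4 (valence 4) → 0 H
  atom 4: O, bond orders sum to 2 (valence 2) → 0 H
  atom 5: C, bond orders sum to 1 (valence 4) → 3 H
  atom 6: C, bond orders sum to 4 (valence 4) → 0 H
  atom 7: O, bond orders sum to 2 (valence 2) → 0 H
  atom 8: C, bond orders sum to 1 (valence 4) → 3 H
  atom 9: C, bond orders sum to 4 (valence 4) → 0 H
  atom 10: C, bond orders sum to 4 (valence 4) → 0 H
  atom 11: O, bond orders sum to 2 (valence 2) → 0 H
  atom 12: N, bond orders sum to 1 (valence 3) → 2 H
  atom 13: C, bond orders sum to 3 (valence 4) → 1 H
  atom 14: C, bond orders sum to 4 (valence 4) → 0 H
  atom 15: C, bond orders sum to 1 (valence 4) → 3 H
Totals → C:10, H:12, I:1, N:1, O:3.
In Hill order: C10H12INO3.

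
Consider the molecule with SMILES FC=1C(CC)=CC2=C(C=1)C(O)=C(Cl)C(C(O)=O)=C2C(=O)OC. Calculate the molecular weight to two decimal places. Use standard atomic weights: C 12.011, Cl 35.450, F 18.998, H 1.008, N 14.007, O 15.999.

First, the molecular formula is C15H12ClFO5 (counting implicit H from valence).
  C: 15 × 12.011 = 180.165
  Cl: 1 × 35.450 = 35.450
  F: 1 × 18.998 = 18.998
  H: 12 × 1.008 = 12.096
  O: 5 × 15.999 = 79.995
Sum: 15×12.011 + 1×35.450 + 1×18.998 + 12×1.008 + 5×15.999 = 326.704 → 326.70 g/mol.

326.70 g/mol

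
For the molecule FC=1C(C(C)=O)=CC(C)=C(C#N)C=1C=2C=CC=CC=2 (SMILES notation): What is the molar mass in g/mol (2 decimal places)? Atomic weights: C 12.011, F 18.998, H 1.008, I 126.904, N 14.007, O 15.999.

253.28 g/mol

First, the molecular formula is C16H12FNO (counting implicit H from valence).
  C: 16 × 12.011 = 192.176
  F: 1 × 18.998 = 18.998
  H: 12 × 1.008 = 12.096
  N: 1 × 14.007 = 14.007
  O: 1 × 15.999 = 15.999
Sum: 16×12.011 + 1×18.998 + 12×1.008 + 1×14.007 + 1×15.999 = 253.276 → 253.28 g/mol.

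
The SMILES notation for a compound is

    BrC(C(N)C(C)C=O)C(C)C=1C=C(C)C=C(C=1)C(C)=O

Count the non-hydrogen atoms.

20

Every atom symbol written in the SMILES (organic subset) is one heavy atom; implicit H are not written.
Heavy atoms by element → Br:1, C:16, N:1, O:2.
Total: 20.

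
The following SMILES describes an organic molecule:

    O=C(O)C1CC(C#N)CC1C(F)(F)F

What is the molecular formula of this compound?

C8H8F3NO2

Walk through each heavy atom and fill implicit hydrogens from standard valence (C 4, N 3, O 2, S 2, halogen 1):
  atom 1: O, bond orders sum to 2 (valence 2) → 0 H
  atom 2: C, bond orders sum to 4 (valence 4) → 0 H
  atom 3: O, bond orders sum to 1 (valence 2) → 1 H
  atom 4: C, bond orders sum to 3 (valence 4) → 1 H
  atom 5: C, bond orders sum to 2 (valence 4) → 2 H
  atom 6: C, bond orders sum to 3 (valence 4) → 1 H
  atom 7: C, bond orders sum to 4 (valence 4) → 0 H
  atom 8: N, bond orders sum to 3 (valence 3) → 0 H
  atom 9: C, bond orders sum to 2 (valence 4) → 2 H
  atom 10: C, bond orders sum to 3 (valence 4) → 1 H
  atom 11: C, bond orders sum to 4 (valence 4) → 0 H
  atom 12: F (halogen, monovalent) → 0 H
  atom 13: F (halogen, monovalent) → 0 H
  atom 14: F (halogen, monovalent) → 0 H
Totals → C:8, H:8, F:3, N:1, O:2.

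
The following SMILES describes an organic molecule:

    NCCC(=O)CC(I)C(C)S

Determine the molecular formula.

Walk through each heavy atom and fill implicit hydrogens from standard valence (C 4, N 3, O 2, S 2, halogen 1):
  atom 1: N, bond orders sum to 1 (valence 3) → 2 H
  atom 2: C, bond orders sum to 2 (valence 4) → 2 H
  atom 3: C, bond orders sum to 2 (valence 4) → 2 H
  atom 4: C, bond orders sum to 4 (valence 4) → 0 H
  atom 5: O, bond orders sum to 2 (valence 2) → 0 H
  atom 6: C, bond orders sum to 2 (valence 4) → 2 H
  atom 7: C, bond orders sum to 3 (valence 4) → 1 H
  atom 8: I (halogen, monovalent) → 0 H
  atom 9: C, bond orders sum to 3 (valence 4) → 1 H
  atom 10: C, bond orders sum to 1 (valence 4) → 3 H
  atom 11: S, bond orders sum to 1 (valence 2) → 1 H
Totals → C:7, H:14, I:1, N:1, O:1, S:1.
In Hill order: C7H14INOS.

C7H14INOS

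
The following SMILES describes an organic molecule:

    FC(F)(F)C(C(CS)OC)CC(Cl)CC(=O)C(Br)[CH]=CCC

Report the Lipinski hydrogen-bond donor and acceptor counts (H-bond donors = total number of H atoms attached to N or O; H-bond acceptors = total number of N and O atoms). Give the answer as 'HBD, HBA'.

Donors: find every N or O and count the H atoms it carries.
  atom 9 (O): bond orders sum to 2 → 0 H
  atom 16 (O): bond orders sum to 2 → 0 H
Lipinski HBD = 0.
Acceptors: N atoms = 0, O atoms = 2 → HBA = 2.

0, 2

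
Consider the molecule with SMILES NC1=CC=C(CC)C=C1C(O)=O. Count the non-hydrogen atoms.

Every atom symbol written in the SMILES (organic subset) is one heavy atom; implicit H are not written.
Heavy atoms by element → C:9, N:1, O:2.
Total: 12.

12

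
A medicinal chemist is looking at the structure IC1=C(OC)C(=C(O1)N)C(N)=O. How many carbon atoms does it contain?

Count every carbon token in the SMILES (each C, including those in ring-closure positions and inside branches).
Carbon count: 6.

6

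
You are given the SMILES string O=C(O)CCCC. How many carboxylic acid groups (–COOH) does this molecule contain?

1

The carboxylic acid motif appears at heavy-atom position 2 in the SMILES.
Carboxylic acid count: 1.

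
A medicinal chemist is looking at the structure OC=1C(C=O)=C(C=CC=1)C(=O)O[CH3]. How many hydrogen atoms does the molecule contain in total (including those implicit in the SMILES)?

Walk through each heavy atom and fill implicit hydrogens from standard valence (C 4, N 3, O 2, S 2, halogen 1):
  atom 1: O, bond orders sum to 1 (valence 2) → 1 H
  atom 2: C, bond orders sum to 4 (valence 4) → 0 H
  atom 3: C, bond orders sum to 4 (valence 4) → 0 H
  atom 4: C, bond orders sum to 3 (valence 4) → 1 H
  atom 5: O, bond orders sum to 2 (valence 2) → 0 H
  atom 6: C, bond orders sum to 4 (valence 4) → 0 H
  atom 7: C, bond orders sum to 3 (valence 4) → 1 H
  atom 8: C, bond orders sum to 3 (valence 4) → 1 H
  atom 9: C, bond orders sum to 3 (valence 4) → 1 H
  atom 10: C, bond orders sum to 4 (valence 4) → 0 H
  atom 11: O, bond orders sum to 2 (valence 2) → 0 H
  atom 12: O, bond orders sum to 2 (valence 2) → 0 H
  atom 13: C with explicit H count 3
Total hydrogens: 8.

8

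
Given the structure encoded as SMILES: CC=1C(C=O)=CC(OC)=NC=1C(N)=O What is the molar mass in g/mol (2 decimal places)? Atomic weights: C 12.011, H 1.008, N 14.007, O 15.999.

First, the molecular formula is C9H10N2O3 (counting implicit H from valence).
  C: 9 × 12.011 = 108.099
  H: 10 × 1.008 = 10.080
  N: 2 × 14.007 = 28.014
  O: 3 × 15.999 = 47.997
Sum: 9×12.011 + 10×1.008 + 2×14.007 + 3×15.999 = 194.190 → 194.19 g/mol.

194.19 g/mol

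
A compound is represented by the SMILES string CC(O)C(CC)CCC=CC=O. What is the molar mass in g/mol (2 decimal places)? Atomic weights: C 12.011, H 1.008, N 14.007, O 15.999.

First, the molecular formula is C10H18O2 (counting implicit H from valence).
  C: 10 × 12.011 = 120.110
  H: 18 × 1.008 = 18.144
  O: 2 × 15.999 = 31.998
Sum: 10×12.011 + 18×1.008 + 2×15.999 = 170.252 → 170.25 g/mol.

170.25 g/mol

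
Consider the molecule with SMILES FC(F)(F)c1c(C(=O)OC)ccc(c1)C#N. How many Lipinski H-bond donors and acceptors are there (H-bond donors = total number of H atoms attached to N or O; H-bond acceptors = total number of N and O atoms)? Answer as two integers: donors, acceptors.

0, 3

Donors: find every N or O and count the H atoms it carries.
  atom 8 (O): bond orders sum to 2 → 0 H
  atom 9 (O): bond orders sum to 2 → 0 H
  atom 16 (N): bond orders sum to 3 → 0 H
Lipinski HBD = 0.
Acceptors: N atoms = 1, O atoms = 2 → HBA = 3.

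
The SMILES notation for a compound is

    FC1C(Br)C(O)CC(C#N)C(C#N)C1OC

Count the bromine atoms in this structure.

1

Scan the SMILES for Br atoms (remember two-letter symbols like Cl and Br are single atoms).
Bromine count: 1.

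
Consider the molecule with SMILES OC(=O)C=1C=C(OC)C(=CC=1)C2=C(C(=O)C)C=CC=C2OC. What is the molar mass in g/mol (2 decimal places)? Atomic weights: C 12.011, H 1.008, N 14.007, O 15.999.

300.31 g/mol

First, the molecular formula is C17H16O5 (counting implicit H from valence).
  C: 17 × 12.011 = 204.187
  H: 16 × 1.008 = 16.128
  O: 5 × 15.999 = 79.995
Sum: 17×12.011 + 16×1.008 + 5×15.999 = 300.310 → 300.31 g/mol.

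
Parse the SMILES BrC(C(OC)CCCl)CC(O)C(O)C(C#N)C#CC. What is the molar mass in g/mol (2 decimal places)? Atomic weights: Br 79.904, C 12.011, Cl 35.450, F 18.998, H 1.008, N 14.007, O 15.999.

352.65 g/mol

First, the molecular formula is C13H19BrClNO3 (counting implicit H from valence).
  Br: 1 × 79.904 = 79.904
  C: 13 × 12.011 = 156.143
  Cl: 1 × 35.450 = 35.450
  H: 19 × 1.008 = 19.152
  N: 1 × 14.007 = 14.007
  O: 3 × 15.999 = 47.997
Sum: 1×79.904 + 13×12.011 + 1×35.450 + 19×1.008 + 1×14.007 + 3×15.999 = 352.653 → 352.65 g/mol.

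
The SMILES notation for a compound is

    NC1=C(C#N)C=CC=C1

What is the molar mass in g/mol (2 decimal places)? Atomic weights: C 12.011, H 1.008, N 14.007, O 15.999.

First, the molecular formula is C7H6N2 (counting implicit H from valence).
  C: 7 × 12.011 = 84.077
  H: 6 × 1.008 = 6.048
  N: 2 × 14.007 = 28.014
Sum: 7×12.011 + 6×1.008 + 2×14.007 = 118.139 → 118.14 g/mol.

118.14 g/mol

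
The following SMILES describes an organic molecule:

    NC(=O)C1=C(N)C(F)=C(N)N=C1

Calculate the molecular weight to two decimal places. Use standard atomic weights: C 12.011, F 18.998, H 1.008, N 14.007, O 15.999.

170.15 g/mol

First, the molecular formula is C6H7FN4O (counting implicit H from valence).
  C: 6 × 12.011 = 72.066
  F: 1 × 18.998 = 18.998
  H: 7 × 1.008 = 7.056
  N: 4 × 14.007 = 56.028
  O: 1 × 15.999 = 15.999
Sum: 6×12.011 + 1×18.998 + 7×1.008 + 4×14.007 + 1×15.999 = 170.147 → 170.15 g/mol.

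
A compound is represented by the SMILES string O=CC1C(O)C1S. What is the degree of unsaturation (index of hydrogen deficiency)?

Degree of unsaturation = (number of rings) + (number of π bonds).
Ring closures in the SMILES: 1.
π bonds: 1 double bond (each 1 DoU) → 1 DoU from unsaturation.
Total DoU = 1 + 1 = 2.

2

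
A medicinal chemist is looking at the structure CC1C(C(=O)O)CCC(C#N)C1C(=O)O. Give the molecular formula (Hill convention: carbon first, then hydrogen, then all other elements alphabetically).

C10H13NO4

Walk through each heavy atom and fill implicit hydrogens from standard valence (C 4, N 3, O 2, S 2, halogen 1):
  atom 1: C, bond orders sum to 1 (valence 4) → 3 H
  atom 2: C, bond orders sum to 3 (valence 4) → 1 H
  atom 3: C, bond orders sum to 3 (valence 4) → 1 H
  atom 4: C, bond orders sum to 4 (valence 4) → 0 H
  atom 5: O, bond orders sum to 2 (valence 2) → 0 H
  atom 6: O, bond orders sum to 1 (valence 2) → 1 H
  atom 7: C, bond orders sum to 2 (valence 4) → 2 H
  atom 8: C, bond orders sum to 2 (valence 4) → 2 H
  atom 9: C, bond orders sum to 3 (valence 4) → 1 H
  atom 10: C, bond orders sum to 4 (valence 4) → 0 H
  atom 11: N, bond orders sum to 3 (valence 3) → 0 H
  atom 12: C, bond orders sum to 3 (valence 4) → 1 H
  atom 13: C, bond orders sum to 4 (valence 4) → 0 H
  atom 14: O, bond orders sum to 2 (valence 2) → 0 H
  atom 15: O, bond orders sum to 1 (valence 2) → 1 H
Totals → C:10, H:13, N:1, O:4.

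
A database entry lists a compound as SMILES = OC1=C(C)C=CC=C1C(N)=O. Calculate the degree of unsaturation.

Degree of unsaturation = (number of rings) + (number of π bonds).
Ring closures in the SMILES: 1.
π bonds: 4 double bonds (each 1 DoU) → 4 DoU from unsaturation.
Total DoU = 1 + 4 = 5.

5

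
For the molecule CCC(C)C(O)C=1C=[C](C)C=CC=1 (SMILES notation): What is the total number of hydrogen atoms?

18

Walk through each heavy atom and fill implicit hydrogens from standard valence (C 4, N 3, O 2, S 2, halogen 1):
  atom 1: C, bond orders sum to 1 (valence 4) → 3 H
  atom 2: C, bond orders sum to 2 (valence 4) → 2 H
  atom 3: C, bond orders sum to 3 (valence 4) → 1 H
  atom 4: C, bond orders sum to 1 (valence 4) → 3 H
  atom 5: C, bond orders sum to 3 (valence 4) → 1 H
  atom 6: O, bond orders sum to 1 (valence 2) → 1 H
  atom 7: C, bond orders sum to 4 (valence 4) → 0 H
  atom 8: C, bond orders sum to 3 (valence 4) → 1 H
  atom 9: C with explicit H count 0
  atom 10: C, bond orders sum to 1 (valence 4) → 3 H
  atom 11: C, bond orders sum to 3 (valence 4) → 1 H
  atom 12: C, bond orders sum to 3 (valence 4) → 1 H
  atom 13: C, bond orders sum to 3 (valence 4) → 1 H
Total hydrogens: 18.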